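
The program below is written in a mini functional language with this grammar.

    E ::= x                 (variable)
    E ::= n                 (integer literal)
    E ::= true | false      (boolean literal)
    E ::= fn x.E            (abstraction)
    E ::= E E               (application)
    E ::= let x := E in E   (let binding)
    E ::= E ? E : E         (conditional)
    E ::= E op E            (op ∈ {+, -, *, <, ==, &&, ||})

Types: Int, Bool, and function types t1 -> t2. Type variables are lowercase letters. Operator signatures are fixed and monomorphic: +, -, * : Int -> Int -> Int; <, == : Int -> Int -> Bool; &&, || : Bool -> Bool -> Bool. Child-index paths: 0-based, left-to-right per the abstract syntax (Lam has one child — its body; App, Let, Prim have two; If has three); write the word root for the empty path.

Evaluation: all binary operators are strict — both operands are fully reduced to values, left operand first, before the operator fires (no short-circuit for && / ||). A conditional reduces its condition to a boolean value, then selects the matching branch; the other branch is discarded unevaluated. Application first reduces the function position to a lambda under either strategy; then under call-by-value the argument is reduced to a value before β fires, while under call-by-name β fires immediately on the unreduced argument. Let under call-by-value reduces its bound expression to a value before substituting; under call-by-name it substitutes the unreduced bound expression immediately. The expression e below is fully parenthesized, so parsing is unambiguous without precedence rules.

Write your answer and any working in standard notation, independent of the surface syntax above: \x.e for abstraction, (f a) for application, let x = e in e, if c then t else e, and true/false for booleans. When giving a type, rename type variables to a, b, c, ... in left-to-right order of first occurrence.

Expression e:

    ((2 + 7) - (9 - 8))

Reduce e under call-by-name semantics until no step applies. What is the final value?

Derivation:
step 0: ((2 + 7) - (9 - 8))
step 1: [delta@0] (9 - (9 - 8))
step 2: [delta@1] (9 - 1)
step 3: [delta@root] 8

Answer: 8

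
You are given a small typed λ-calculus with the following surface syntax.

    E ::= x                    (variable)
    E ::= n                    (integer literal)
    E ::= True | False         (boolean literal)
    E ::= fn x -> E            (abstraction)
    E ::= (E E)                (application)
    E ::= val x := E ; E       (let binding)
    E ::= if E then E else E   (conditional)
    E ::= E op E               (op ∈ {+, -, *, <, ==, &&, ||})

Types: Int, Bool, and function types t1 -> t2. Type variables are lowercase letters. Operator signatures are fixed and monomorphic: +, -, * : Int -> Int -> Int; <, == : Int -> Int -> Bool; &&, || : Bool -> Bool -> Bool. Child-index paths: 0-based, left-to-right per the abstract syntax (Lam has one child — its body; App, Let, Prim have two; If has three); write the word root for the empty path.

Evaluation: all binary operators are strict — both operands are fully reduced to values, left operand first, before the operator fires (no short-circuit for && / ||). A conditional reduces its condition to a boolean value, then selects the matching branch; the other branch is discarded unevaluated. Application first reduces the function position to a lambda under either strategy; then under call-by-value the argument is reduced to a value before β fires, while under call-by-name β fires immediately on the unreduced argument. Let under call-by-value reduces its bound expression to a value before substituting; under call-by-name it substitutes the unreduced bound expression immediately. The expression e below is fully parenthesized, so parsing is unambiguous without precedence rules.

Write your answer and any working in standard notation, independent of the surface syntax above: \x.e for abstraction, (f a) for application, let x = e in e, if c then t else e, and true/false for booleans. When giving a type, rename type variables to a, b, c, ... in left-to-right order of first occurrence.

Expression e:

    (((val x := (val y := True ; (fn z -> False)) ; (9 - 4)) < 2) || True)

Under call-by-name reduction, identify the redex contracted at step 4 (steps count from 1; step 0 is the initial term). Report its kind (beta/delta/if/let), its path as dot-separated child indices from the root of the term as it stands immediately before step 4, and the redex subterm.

Working:
step 0: (((let x = (let y = true in (\z.false)) in (9 - 4)) < 2) || true)
step 1: [let@0.0] (((9 - 4) < 2) || true)
step 2: [delta@0.0] ((5 < 2) || true)
step 3: [delta@0] (false || true)
step 4: [delta@root] true

Answer: delta at root : (false || true)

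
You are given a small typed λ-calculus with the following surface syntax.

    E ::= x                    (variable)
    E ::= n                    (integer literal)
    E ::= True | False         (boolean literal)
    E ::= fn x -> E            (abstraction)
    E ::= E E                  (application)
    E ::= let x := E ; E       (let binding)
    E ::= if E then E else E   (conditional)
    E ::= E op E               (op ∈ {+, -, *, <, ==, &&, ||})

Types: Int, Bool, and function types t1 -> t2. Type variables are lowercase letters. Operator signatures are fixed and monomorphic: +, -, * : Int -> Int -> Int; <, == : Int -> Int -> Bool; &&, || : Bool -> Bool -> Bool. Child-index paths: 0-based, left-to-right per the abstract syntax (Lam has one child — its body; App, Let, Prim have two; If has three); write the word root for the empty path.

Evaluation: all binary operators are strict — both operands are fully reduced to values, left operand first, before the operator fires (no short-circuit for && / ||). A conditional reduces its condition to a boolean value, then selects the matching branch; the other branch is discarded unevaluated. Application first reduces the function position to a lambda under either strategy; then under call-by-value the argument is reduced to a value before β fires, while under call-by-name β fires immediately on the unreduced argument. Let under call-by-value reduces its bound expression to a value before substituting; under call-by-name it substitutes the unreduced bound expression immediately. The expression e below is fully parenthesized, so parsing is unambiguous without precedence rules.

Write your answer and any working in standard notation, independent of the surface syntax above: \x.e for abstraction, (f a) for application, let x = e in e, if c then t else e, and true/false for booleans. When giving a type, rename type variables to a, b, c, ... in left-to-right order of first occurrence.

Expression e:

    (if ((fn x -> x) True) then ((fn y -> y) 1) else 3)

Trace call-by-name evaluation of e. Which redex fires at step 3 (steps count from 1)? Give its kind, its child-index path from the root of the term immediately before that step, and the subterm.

Answer: beta at root : ((\y.y) 1)

Derivation:
step 0: (if ((\x.x) true) then ((\y.y) 1) else 3)
step 1: [beta@0] (if true then ((\y.y) 1) else 3)
step 2: [if@root] ((\y.y) 1)
step 3: [beta@root] 1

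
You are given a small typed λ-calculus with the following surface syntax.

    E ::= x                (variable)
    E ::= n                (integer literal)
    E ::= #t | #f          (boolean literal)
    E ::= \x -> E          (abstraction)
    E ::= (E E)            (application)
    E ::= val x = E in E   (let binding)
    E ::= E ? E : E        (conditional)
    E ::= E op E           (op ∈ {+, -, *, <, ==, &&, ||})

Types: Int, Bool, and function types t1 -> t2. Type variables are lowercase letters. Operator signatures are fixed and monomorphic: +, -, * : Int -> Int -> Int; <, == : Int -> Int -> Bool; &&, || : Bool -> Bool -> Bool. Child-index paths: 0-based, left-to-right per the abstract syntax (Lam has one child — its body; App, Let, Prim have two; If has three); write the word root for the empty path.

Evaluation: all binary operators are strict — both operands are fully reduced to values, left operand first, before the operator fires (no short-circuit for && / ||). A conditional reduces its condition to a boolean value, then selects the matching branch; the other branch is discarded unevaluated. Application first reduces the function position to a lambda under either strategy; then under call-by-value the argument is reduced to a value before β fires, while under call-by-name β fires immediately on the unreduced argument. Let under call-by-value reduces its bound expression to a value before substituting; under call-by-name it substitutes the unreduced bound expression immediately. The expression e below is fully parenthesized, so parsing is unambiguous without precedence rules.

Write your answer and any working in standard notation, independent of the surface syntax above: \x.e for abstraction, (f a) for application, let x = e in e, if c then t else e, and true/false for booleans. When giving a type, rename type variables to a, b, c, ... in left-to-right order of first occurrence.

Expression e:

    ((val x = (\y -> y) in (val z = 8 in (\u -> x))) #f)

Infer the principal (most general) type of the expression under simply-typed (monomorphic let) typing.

Answer: a -> a

Working:
y : a
\y._ : a -> a
let x : a -> a
let z : Int
x : a -> a
\u._ : b -> a -> a
  unify b -> a -> a ~ Bool -> c
  unify b ~ Bool
  unify a -> a ~ c
_ _ : a -> a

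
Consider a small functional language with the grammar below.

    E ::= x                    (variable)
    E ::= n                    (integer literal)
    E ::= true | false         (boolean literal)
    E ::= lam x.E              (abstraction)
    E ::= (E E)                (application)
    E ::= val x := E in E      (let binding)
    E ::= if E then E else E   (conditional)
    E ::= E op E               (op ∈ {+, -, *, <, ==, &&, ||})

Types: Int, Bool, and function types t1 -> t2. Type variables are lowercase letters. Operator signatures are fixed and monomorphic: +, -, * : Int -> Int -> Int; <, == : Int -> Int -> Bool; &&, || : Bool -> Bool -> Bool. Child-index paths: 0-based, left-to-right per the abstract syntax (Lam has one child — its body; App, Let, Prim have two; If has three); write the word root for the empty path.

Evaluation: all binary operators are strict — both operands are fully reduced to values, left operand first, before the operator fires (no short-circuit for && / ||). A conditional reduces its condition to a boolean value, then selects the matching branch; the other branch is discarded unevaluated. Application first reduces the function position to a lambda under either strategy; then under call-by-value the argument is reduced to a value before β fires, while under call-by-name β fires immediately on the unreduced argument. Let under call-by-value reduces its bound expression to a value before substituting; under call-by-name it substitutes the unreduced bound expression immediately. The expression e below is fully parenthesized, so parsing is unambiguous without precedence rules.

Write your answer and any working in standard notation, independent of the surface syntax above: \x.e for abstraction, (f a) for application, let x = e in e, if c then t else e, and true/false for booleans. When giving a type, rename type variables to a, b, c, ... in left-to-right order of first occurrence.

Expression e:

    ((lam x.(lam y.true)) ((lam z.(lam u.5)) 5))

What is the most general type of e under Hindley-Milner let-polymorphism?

Answer: a -> Bool

Derivation:
\y._ : b -> Bool
\x._ : a -> b -> Bool
\u._ : d -> Int
\z._ : c -> d -> Int
  unify c -> d -> Int ~ Int -> e
  unify c ~ Int
  unify d -> Int ~ e
_ _ : d -> Int
  unify a -> b -> Bool ~ (d -> Int) -> f
  unify a ~ d -> Int
  unify b -> Bool ~ f
_ _ : b -> Bool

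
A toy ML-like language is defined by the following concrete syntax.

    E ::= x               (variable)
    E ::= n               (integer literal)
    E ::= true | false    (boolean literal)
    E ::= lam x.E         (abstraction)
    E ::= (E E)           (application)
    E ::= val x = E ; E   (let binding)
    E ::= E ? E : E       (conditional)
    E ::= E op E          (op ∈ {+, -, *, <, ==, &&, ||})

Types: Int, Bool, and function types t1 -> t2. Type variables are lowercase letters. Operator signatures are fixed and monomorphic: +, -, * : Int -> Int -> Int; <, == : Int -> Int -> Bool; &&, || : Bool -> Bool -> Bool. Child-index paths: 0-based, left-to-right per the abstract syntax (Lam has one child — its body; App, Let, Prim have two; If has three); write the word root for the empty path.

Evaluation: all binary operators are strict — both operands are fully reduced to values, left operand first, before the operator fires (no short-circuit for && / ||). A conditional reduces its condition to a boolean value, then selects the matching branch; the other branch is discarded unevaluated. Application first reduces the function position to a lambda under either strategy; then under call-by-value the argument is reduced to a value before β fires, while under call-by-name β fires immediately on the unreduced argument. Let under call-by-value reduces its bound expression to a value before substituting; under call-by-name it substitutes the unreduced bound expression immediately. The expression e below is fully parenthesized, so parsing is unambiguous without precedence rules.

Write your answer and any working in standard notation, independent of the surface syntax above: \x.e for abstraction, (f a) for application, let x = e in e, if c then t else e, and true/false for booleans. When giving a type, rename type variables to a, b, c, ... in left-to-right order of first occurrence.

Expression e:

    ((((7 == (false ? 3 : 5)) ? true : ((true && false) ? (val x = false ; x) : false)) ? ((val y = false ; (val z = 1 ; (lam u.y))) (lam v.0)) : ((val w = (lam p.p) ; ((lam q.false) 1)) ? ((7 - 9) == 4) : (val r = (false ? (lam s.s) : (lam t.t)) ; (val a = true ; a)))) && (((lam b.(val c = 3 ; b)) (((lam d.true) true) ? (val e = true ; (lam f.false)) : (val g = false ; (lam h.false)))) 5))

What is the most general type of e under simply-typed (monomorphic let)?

Answer: Bool

Derivation:
  unify Int ~ Int
  unify Bool ~ Bool
  unify Int ~ Int
  unify Int ~ Int
  unify Bool ~ Bool
  unify Bool ~ Bool
  unify Bool ~ Bool
  unify Bool ~ Bool
let x : Bool
x : Bool
  unify Bool ~ Bool
  unify Bool ~ Bool
  unify Bool ~ Bool
let y : Bool
let z : Int
y : Bool
\u._ : a -> Bool
\v._ : b -> Int
  unify a -> Bool ~ (b -> Int) -> c
  unify a ~ b -> Int
  unify Bool ~ c
_ _ : Bool
p : d
\p._ : d -> d
let w : d -> d
\q._ : e -> Bool
  unify e -> Bool ~ Int -> f
  unify e ~ Int
  unify Bool ~ f
_ _ : Bool
  unify Bool ~ Bool
  unify Int ~ Int
  unify Int ~ Int
  unify Int ~ Int
  unify Int ~ Int
  unify Bool ~ Bool
s : g
\s._ : g -> g
t : h
\t._ : h -> h
  unify g -> g ~ h -> h
  unify g ~ h
  unify h ~ h
let r : h -> h
let a : Bool
a : Bool
  unify Bool ~ Bool
  unify Bool ~ Bool
  unify Bool ~ Bool
let c : Int
b : i
\b._ : i -> i
\d._ : j -> Bool
  unify j -> Bool ~ Bool -> k
  unify j ~ Bool
  unify Bool ~ k
_ _ : Bool
  unify Bool ~ Bool
let e : Bool
\f._ : l -> Bool
let g : Bool
\h._ : m -> Bool
  unify l -> Bool ~ m -> Bool
  unify l ~ m
  unify Bool ~ Bool
  unify i -> i ~ (m -> Bool) -> n
  unify i ~ m -> Bool
  unify m -> Bool ~ n
_ _ : m -> Bool
  unify m -> Bool ~ Int -> o
  unify m ~ Int
  unify Bool ~ o
_ _ : Bool
  unify Bool ~ Bool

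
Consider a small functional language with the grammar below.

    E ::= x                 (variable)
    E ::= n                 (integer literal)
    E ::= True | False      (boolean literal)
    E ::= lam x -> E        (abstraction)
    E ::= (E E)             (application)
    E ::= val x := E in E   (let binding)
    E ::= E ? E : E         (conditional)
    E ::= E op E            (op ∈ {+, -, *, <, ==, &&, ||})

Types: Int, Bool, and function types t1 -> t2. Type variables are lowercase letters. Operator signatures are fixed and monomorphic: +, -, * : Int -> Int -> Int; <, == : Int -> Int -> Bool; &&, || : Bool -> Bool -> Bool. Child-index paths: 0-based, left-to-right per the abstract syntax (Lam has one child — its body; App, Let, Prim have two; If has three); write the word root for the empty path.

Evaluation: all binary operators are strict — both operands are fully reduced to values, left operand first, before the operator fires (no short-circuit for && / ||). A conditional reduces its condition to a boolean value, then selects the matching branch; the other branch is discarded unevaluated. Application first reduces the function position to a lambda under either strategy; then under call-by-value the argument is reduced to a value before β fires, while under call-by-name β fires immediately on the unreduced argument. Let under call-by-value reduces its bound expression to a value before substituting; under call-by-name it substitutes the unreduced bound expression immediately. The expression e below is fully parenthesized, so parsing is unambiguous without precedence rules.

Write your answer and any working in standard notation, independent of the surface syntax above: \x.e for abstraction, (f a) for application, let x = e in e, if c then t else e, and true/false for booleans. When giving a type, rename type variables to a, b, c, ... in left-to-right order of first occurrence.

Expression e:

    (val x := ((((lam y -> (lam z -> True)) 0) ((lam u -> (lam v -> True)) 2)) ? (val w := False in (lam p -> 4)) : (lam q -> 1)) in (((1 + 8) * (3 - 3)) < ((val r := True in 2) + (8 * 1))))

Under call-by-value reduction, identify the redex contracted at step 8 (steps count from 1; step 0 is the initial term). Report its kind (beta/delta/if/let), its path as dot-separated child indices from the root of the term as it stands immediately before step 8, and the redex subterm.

Answer: delta at 0.1 : (3 - 3)

Working:
step 0: (let x = (if (((\y.(\z.true)) 0) ((\u.(\v.true)) 2)) then (let w = false in (\p.4)) else (\q.1)) in (((1 + 8) * (3 - 3)) < ((let r = true in 2) + (8 * 1))))
step 1: [beta@0.0.0] (let x = (if ((\z.true) ((\u.(\v.true)) 2)) then (let w = false in (\p.4)) else (\q.1)) in (((1 + 8) * (3 - 3)) < ((let r = true in 2) + (8 * 1))))
step 2: [beta@0.0.1] (let x = (if ((\z.true) (\v.true)) then (let w = false in (\p.4)) else (\q.1)) in (((1 + 8) * (3 - 3)) < ((let r = true in 2) + (8 * 1))))
step 3: [beta@0.0] (let x = (if true then (let w = false in (\p.4)) else (\q.1)) in (((1 + 8) * (3 - 3)) < ((let r = true in 2) + (8 * 1))))
step 4: [if@0] (let x = (let w = false in (\p.4)) in (((1 + 8) * (3 - 3)) < ((let r = true in 2) + (8 * 1))))
step 5: [let@0] (let x = (\p.4) in (((1 + 8) * (3 - 3)) < ((let r = true in 2) + (8 * 1))))
step 6: [let@root] (((1 + 8) * (3 - 3)) < ((let r = true in 2) + (8 * 1)))
step 7: [delta@0.0] ((9 * (3 - 3)) < ((let r = true in 2) + (8 * 1)))
step 8: [delta@0.1] ((9 * 0) < ((let r = true in 2) + (8 * 1)))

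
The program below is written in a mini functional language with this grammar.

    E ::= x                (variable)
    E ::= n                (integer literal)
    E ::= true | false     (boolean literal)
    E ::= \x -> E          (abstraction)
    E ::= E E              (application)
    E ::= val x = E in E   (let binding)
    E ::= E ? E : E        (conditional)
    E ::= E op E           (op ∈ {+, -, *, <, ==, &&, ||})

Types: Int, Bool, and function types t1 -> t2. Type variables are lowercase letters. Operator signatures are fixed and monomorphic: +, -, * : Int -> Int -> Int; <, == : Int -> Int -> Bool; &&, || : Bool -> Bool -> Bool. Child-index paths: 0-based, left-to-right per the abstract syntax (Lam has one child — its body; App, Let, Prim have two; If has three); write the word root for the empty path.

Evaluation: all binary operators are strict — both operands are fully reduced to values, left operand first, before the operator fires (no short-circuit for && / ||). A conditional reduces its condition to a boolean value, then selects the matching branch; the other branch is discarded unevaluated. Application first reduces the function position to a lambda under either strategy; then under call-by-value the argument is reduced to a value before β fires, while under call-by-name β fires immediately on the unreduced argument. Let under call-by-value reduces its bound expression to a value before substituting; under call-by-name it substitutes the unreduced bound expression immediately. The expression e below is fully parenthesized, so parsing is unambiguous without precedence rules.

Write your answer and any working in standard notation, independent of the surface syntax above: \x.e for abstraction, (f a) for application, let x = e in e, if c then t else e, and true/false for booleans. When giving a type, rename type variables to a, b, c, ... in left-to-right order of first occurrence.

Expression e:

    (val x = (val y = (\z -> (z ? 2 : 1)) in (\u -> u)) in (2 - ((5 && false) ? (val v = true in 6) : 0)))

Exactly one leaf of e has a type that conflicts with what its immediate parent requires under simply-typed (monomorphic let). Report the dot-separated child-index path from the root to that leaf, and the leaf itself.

Answer: 1.1.0.0 : 5

Derivation:
z : a
  unify a ~ Bool
  unify Int ~ Int
\z._ : Bool -> Int
let y : Bool -> Int
u : b
\u._ : b -> b
let x : b -> b
  unify Int ~ Int
  unify Int ~ Bool
  FAIL: mismatch Int ~ Bool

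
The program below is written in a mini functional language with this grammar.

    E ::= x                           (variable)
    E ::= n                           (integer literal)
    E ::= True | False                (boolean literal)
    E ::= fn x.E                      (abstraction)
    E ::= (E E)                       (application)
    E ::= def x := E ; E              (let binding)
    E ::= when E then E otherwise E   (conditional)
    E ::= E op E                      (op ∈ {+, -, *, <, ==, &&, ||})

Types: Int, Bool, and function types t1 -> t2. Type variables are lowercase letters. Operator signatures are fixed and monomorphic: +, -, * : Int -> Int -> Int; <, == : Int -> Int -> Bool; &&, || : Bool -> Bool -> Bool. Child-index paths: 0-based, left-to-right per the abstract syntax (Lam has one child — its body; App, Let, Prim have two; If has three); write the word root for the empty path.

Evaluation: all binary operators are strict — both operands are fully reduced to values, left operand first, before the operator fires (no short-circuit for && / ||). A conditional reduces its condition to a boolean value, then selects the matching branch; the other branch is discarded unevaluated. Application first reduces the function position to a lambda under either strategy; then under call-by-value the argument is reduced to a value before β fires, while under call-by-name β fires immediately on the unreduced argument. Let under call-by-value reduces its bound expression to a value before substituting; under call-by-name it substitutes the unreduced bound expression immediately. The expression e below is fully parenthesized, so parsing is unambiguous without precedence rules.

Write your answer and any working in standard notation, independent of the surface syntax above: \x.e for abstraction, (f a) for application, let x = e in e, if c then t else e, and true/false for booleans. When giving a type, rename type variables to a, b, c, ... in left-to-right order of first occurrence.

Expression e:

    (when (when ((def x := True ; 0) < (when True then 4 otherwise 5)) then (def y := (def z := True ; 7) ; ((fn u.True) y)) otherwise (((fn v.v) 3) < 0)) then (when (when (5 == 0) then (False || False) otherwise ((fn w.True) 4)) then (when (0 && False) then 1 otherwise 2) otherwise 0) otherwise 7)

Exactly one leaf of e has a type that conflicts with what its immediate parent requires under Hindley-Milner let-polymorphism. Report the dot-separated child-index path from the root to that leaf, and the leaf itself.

Answer: 1.1.0.0 : 0

Trace:
let x : Bool
  unify Int ~ Int
  unify Bool ~ Bool
  unify Int ~ Int
  unify Int ~ Int
  unify Bool ~ Bool
let z : Bool
let y : Int
\u._ : a -> Bool
y : Int
  unify a -> Bool ~ Int -> b
  unify a ~ Int
  unify Bool ~ b
_ _ : Bool
v : c
\v._ : c -> c
  unify c -> c ~ Int -> d
  unify c ~ Int
  unify Int ~ d
_ _ : Int
  unify Int ~ Int
  unify Int ~ Int
  unify Bool ~ Bool
  unify Bool ~ Bool
  unify Int ~ Int
  unify Int ~ Int
  unify Bool ~ Bool
  unify Bool ~ Bool
  unify Bool ~ Bool
\w._ : e -> Bool
  unify e -> Bool ~ Int -> f
  unify e ~ Int
  unify Bool ~ f
_ _ : Bool
  unify Bool ~ Bool
  unify Bool ~ Bool
  unify Int ~ Bool
  FAIL: mismatch Int ~ Bool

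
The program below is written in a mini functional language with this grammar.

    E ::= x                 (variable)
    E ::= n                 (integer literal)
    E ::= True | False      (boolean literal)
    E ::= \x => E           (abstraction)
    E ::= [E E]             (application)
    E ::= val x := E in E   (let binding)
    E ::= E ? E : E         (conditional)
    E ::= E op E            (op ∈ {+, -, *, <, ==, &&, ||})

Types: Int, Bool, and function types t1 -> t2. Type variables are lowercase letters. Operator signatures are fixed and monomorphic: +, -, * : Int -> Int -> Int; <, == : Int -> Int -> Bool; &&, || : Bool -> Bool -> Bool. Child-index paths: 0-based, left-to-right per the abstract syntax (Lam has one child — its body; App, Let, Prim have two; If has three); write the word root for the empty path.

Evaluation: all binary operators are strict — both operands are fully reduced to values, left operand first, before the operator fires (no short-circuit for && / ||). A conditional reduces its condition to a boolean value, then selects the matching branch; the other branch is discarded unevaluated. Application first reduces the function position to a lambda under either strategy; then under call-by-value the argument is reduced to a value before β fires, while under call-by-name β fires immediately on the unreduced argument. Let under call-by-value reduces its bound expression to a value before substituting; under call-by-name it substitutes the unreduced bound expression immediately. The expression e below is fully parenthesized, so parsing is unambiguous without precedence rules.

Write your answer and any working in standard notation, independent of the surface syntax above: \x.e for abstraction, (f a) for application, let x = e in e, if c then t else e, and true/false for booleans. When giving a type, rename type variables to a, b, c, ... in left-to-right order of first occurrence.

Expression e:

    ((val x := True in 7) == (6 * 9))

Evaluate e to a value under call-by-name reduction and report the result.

Derivation:
step 0: ((let x = true in 7) == (6 * 9))
step 1: [let@0] (7 == (6 * 9))
step 2: [delta@1] (7 == 54)
step 3: [delta@root] false

Answer: false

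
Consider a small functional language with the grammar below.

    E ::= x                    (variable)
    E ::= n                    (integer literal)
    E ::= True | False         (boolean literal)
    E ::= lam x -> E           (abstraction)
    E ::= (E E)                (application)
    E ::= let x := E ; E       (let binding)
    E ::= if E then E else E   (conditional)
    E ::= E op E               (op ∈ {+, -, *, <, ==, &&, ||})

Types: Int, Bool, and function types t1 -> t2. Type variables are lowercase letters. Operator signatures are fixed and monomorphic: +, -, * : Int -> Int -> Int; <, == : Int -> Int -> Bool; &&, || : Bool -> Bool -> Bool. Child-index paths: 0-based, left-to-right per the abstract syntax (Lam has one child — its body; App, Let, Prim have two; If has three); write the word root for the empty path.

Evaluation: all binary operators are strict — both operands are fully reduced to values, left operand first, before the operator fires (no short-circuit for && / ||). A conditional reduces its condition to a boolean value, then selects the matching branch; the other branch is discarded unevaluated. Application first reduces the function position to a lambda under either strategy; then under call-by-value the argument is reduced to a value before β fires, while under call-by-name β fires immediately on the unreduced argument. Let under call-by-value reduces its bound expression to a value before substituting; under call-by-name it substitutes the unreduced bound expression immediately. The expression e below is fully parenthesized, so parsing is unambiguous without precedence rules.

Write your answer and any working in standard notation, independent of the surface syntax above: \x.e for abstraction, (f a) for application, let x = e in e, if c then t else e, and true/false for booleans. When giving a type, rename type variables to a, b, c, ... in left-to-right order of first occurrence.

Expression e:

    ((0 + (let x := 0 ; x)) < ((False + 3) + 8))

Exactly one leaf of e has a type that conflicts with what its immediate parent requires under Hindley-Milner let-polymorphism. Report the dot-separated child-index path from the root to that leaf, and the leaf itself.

Derivation:
  unify Int ~ Int
let x : Int
x : Int
  unify Int ~ Int
  unify Int ~ Int
  unify Bool ~ Int
  FAIL: mismatch Bool ~ Int

Answer: 1.0.0 : false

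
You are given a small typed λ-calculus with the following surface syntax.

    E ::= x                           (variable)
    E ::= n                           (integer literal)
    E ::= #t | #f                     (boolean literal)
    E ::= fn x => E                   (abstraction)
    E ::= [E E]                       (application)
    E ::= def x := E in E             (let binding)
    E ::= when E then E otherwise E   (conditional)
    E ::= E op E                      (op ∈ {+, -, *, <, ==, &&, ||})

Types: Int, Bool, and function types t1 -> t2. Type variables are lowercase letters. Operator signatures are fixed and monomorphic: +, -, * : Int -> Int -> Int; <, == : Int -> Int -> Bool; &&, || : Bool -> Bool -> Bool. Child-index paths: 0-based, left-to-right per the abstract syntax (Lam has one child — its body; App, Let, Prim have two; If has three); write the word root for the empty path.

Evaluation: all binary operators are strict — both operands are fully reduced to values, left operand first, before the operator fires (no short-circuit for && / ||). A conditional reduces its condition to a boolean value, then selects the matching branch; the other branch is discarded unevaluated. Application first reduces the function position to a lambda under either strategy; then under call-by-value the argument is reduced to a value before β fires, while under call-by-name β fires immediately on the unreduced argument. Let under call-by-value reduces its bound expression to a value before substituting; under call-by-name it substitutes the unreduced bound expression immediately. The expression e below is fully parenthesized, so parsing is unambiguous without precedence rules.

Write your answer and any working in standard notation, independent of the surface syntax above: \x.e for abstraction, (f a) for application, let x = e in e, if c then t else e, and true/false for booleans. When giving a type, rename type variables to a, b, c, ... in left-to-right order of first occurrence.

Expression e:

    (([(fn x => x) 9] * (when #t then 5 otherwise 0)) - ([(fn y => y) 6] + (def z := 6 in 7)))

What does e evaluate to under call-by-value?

Answer: 32

Trace:
step 0: ((((\x.x) 9) * (if true then 5 else 0)) - (((\y.y) 6) + (let z = 6 in 7)))
step 1: [beta@0.0] ((9 * (if true then 5 else 0)) - (((\y.y) 6) + (let z = 6 in 7)))
step 2: [if@0.1] ((9 * 5) - (((\y.y) 6) + (let z = 6 in 7)))
step 3: [delta@0] (45 - (((\y.y) 6) + (let z = 6 in 7)))
step 4: [beta@1.0] (45 - (6 + (let z = 6 in 7)))
step 5: [let@1.1] (45 - (6 + 7))
step 6: [delta@1] (45 - 13)
step 7: [delta@root] 32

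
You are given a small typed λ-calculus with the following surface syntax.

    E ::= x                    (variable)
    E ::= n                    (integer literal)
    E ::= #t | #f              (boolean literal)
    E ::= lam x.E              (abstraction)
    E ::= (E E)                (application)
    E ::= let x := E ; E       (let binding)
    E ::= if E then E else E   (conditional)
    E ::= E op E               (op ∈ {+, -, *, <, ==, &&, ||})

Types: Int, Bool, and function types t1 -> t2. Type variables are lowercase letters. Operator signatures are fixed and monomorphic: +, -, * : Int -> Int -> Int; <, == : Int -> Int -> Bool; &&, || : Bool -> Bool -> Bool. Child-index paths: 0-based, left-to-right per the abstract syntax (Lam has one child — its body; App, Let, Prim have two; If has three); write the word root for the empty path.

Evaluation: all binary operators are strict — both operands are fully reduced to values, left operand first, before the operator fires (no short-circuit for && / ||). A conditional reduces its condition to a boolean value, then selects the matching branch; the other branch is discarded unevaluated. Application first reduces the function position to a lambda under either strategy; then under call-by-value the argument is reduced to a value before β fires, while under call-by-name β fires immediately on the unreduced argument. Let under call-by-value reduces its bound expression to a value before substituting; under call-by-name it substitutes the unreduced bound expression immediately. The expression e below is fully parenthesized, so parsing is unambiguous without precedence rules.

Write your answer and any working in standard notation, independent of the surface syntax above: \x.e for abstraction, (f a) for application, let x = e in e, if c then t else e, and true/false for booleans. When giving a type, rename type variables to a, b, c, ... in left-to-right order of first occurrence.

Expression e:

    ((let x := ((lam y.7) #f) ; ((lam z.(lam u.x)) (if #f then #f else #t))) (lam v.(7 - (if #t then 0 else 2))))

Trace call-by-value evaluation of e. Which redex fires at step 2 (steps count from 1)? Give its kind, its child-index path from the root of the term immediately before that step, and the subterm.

Answer: let at 0 : (let x = 7 in ((\z.(\u.x)) (if false then false else true)))

Trace:
step 0: ((let x = ((\y.7) false) in ((\z.(\u.x)) (if false then false else true))) (\v.(7 - (if true then 0 else 2))))
step 1: [beta@0.0] ((let x = 7 in ((\z.(\u.x)) (if false then false else true))) (\v.(7 - (if true then 0 else 2))))
step 2: [let@0] (((\z.(\u.7)) (if false then false else true)) (\v.(7 - (if true then 0 else 2))))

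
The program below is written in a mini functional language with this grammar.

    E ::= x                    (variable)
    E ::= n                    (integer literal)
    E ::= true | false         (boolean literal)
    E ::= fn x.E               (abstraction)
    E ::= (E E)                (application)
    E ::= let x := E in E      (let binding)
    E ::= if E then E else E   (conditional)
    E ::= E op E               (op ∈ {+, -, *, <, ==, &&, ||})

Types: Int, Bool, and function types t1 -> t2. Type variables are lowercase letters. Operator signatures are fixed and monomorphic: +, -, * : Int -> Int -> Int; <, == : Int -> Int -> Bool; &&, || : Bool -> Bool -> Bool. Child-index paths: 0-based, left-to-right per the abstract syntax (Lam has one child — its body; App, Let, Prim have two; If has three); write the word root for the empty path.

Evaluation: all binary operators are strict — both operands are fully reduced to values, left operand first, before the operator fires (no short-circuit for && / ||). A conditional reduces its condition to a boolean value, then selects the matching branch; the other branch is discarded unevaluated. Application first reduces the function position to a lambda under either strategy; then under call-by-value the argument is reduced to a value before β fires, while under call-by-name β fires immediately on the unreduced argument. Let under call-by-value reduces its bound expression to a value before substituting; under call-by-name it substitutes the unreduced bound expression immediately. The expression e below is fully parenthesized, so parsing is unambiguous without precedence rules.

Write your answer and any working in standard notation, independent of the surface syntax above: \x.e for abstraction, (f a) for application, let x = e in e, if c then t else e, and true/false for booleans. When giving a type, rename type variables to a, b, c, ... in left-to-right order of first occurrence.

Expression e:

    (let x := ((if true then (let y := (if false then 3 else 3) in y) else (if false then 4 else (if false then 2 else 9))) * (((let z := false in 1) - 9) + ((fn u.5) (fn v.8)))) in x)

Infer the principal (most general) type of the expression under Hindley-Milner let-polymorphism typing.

Answer: Int

Working:
  unify Bool ~ Bool
  unify Bool ~ Bool
  unify Int ~ Int
let y : Int
y : Int
  unify Bool ~ Bool
  unify Bool ~ Bool
  unify Int ~ Int
  unify Int ~ Int
  unify Int ~ Int
  unify Int ~ Int
let z : Bool
  unify Int ~ Int
  unify Int ~ Int
  unify Int ~ Int
\u._ : a -> Int
\v._ : b -> Int
  unify a -> Int ~ (b -> Int) -> c
  unify a ~ b -> Int
  unify Int ~ c
_ _ : Int
  unify Int ~ Int
  unify Int ~ Int
let x : Int
x : Int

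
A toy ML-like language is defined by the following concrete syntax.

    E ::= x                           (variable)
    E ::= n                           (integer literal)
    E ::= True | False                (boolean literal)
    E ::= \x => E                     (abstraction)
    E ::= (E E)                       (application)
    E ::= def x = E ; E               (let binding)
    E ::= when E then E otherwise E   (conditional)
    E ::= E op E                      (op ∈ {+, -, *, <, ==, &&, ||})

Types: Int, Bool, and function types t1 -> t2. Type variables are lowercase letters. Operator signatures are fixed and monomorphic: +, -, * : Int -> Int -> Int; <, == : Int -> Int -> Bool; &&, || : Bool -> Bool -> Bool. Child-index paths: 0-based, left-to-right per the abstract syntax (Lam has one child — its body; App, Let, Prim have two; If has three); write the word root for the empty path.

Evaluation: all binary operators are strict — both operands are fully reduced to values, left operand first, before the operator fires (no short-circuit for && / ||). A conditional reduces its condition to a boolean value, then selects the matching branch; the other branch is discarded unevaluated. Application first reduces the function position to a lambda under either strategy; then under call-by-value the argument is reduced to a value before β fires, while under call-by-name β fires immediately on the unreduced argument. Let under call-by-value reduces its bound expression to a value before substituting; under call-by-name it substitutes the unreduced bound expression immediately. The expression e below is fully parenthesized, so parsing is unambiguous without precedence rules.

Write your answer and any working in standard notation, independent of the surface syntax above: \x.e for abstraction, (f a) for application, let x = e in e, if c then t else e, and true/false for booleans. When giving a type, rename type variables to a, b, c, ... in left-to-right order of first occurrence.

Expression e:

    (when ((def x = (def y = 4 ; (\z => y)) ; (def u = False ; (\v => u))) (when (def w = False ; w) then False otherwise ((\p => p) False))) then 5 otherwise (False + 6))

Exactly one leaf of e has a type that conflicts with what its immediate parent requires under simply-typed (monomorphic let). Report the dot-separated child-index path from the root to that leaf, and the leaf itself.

Answer: 2.0 : false

Derivation:
let y : Int
y : Int
\z._ : a -> Int
let x : a -> Int
let u : Bool
u : Bool
\v._ : b -> Bool
let w : Bool
w : Bool
  unify Bool ~ Bool
p : c
\p._ : c -> c
  unify c -> c ~ Bool -> d
  unify c ~ Bool
  unify Bool ~ d
_ _ : Bool
  unify Bool ~ Bool
  unify b -> Bool ~ Bool -> e
  unify b ~ Bool
  unify Bool ~ e
_ _ : Bool
  unify Bool ~ Bool
  unify Bool ~ Int
  FAIL: mismatch Bool ~ Int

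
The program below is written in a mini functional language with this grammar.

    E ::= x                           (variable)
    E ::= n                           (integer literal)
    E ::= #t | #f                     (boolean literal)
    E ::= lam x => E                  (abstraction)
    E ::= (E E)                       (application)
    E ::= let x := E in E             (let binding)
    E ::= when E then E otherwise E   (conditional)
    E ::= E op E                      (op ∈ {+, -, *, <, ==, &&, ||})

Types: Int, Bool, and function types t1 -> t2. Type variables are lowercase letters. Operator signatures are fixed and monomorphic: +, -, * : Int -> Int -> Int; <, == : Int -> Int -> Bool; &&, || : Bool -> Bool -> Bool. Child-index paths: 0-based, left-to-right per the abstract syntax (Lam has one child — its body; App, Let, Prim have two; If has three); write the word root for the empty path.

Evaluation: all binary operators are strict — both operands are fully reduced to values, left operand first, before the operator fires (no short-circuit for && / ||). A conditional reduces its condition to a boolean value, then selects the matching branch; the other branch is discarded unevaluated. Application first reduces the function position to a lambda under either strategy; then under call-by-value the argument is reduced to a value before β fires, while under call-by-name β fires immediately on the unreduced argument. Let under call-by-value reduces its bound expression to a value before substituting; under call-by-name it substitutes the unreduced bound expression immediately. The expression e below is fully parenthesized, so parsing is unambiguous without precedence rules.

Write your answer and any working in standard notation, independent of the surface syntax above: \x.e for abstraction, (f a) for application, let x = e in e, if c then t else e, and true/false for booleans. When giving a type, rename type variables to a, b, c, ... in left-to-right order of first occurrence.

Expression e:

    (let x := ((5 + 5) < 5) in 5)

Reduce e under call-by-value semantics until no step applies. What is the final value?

Answer: 5

Working:
step 0: (let x = ((5 + 5) < 5) in 5)
step 1: [delta@0.0] (let x = (10 < 5) in 5)
step 2: [delta@0] (let x = false in 5)
step 3: [let@root] 5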